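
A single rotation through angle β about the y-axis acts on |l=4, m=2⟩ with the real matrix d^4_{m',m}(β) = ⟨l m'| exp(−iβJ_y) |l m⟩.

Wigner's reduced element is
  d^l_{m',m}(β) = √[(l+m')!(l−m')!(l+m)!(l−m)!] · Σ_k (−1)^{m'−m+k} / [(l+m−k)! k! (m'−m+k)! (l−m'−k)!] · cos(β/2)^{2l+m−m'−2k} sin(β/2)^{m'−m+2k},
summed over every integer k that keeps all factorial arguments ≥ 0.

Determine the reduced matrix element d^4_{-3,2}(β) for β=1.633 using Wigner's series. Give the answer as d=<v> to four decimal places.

d^4_{-3,2}(β=1.633) via Wigner's sum:
c=cos(1.633/2)=0.684776, s=sin(1.633/2)=0.728754; N=√[1·5040·720·2]=2693.993318
Admissible k: 5..6 (factorial args all ≥0)
  k=5: (−1)^0·2693.9933/(240)·0.6848^3·0.7288^5 = +0.740857
  k=6: (−1)^1·2693.9933/(720)·0.6848^1·0.7288^7 = -0.279690
d^4_{-3,2}(1.633) = +0.740857 -0.279690 = +0.461167

d=0.4612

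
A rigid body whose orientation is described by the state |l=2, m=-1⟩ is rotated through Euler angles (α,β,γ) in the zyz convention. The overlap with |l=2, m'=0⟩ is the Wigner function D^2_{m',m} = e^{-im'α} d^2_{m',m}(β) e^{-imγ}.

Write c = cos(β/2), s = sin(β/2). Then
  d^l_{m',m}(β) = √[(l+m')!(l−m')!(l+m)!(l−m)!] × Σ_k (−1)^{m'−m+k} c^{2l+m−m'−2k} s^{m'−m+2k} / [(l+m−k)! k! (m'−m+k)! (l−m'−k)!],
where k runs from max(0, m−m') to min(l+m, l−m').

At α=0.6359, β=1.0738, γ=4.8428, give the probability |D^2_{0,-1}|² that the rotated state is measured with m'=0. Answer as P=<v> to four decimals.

P=0.2635

First d^2_{0,-1}(β=1.0738), then the phase factors e^{-i(0)α} and e^{-i(-1)γ}:
Half-angle: c=0.859298, s=0.511475. N=√(2·2·1·6)=4.898979
k: max(0,(-1)−(0))=0 … min(2+(-1),2−(0))=1
  k=0: (−1)^1·4.8990/(2)·0.8593^3·0.5115^1 = -0.794935
  k=1: (−1)^2·4.8990/(2)·0.8593^1·0.5115^3 = +0.281638
d^2_{0,-1}(1.0738) = -0.794935 +0.281638 = -0.513297
|D^2_{0,-1}|² = |d^2_{0,-1}(β)|² = (-0.513297)² = 0.263474 (the z-rotation phases have unit modulus)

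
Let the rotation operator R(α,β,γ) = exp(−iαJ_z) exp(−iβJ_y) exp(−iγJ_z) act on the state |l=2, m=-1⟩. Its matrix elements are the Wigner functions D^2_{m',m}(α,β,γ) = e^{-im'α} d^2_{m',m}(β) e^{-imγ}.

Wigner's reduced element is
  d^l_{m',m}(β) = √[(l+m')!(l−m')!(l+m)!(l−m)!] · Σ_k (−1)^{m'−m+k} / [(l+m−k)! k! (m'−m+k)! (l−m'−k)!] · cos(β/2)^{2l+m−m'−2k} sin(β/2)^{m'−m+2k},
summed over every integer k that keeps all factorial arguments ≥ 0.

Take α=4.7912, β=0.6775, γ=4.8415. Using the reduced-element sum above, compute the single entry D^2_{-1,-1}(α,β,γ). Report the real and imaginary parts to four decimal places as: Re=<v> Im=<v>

Split into d^2_{-1,-1}(β=0.6775) × two z-phases.
With c≡cos(β/2)=0.943171 and s≡sin(β/2)=0.332308, N=[1·6·1·6]^{1/2}=6.000000
The bounds max(0,m−m')=0 and min(l+m,l−m')=1 give 2 terms
  k=0: (−1)^0·6.0000/(6)·0.9432^4·0.3323^0 = +0.791337
  k=1: (−1)^1·6.0000/(2)·0.9432^2·0.3323^2 = -0.294703
d^2_{-1,-1}(0.6775) = +0.791337 -0.294703 = +0.496634
Phases: e^{-i·(-1)·4.7912}=+0.078729-0.996896i, e^{-i·(-1)·4.8415}=+0.128753-0.991677i ⇒ D=-0.485937-0.102519i

Re=-0.4859 Im=-0.1025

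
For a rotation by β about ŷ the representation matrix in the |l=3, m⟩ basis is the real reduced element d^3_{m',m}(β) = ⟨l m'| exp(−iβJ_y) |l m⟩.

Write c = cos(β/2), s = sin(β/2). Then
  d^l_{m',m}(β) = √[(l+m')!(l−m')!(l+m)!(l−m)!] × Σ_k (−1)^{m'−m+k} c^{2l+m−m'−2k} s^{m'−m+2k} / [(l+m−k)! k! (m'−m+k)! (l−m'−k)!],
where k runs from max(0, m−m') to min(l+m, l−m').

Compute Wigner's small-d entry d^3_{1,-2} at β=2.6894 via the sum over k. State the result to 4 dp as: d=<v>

d=0.5572

d^3_{1,-2}(β=2.6894) via Wigner's sum:
Half-angle: c=0.224175, s=0.974549. N=√(24·2·1·120)=75.894664
k: max(0,(-2)−(1))=0 … min(3+(-2),3−(1))=1
  k=0: (−1)^3·75.8947/(12)·0.2242^3·0.9745^3 = -0.065948
  k=1: (−1)^4·75.8947/(24)·0.2242^1·0.9745^5 = +0.623168
d^3_{1,-2}(2.6894) = -0.065948 +0.623168 = +0.557220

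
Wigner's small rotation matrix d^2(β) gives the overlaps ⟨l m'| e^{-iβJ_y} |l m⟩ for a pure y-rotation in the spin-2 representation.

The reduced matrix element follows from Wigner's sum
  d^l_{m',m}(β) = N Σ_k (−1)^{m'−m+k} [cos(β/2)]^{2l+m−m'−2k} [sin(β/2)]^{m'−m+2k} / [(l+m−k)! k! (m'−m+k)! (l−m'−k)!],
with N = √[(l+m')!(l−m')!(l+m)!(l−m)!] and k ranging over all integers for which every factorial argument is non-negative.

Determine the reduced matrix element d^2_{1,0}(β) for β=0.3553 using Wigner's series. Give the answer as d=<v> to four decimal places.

d^2_{1,0}(β=0.3553) via Wigner's sum:
With c≡cos(β/2)=0.984262 and s≡sin(β/2)=0.176717, N=[6·1·2·2]^{1/2}=4.898979
k∈{0,1} keeps every argument non-negative
  k=0: (−1)^1·4.8990/(2)·0.9843^3·0.1767^1 = -0.412749
  k=1: (−1)^2·4.8990/(2)·0.9843^1·0.1767^3 = +0.013305
d^2_{1,0}(0.3553) = -0.412749 +0.013305 = -0.399444

d=-0.3994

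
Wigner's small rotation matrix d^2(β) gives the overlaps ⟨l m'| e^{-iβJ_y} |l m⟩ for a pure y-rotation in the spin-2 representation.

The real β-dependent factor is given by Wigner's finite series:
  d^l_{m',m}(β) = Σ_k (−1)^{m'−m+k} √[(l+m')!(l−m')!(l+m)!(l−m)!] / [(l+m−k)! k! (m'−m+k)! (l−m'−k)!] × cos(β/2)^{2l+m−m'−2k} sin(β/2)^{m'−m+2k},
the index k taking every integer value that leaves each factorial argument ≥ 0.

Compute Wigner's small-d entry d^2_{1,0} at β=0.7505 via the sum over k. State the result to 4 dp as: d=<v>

d^2_{1,0}(β=0.7505) via Wigner's sum:
With c≡cos(β/2)=0.930416 and s≡sin(β/2)=0.366505, N=[6·1·2·2]^{1/2}=4.898979
The bounds max(0,m−m')=0 and min(l+m,l−m')=1 give 2 terms
  k=0: (−1)^1·4.8990/(2)·0.9304^3·0.3665^1 = -0.723081
  k=1: (−1)^2·4.8990/(2)·0.9304^1·0.3665^3 = +0.112200
d^2_{1,0}(0.7505) = -0.723081 +0.112200 = -0.610881

d=-0.6109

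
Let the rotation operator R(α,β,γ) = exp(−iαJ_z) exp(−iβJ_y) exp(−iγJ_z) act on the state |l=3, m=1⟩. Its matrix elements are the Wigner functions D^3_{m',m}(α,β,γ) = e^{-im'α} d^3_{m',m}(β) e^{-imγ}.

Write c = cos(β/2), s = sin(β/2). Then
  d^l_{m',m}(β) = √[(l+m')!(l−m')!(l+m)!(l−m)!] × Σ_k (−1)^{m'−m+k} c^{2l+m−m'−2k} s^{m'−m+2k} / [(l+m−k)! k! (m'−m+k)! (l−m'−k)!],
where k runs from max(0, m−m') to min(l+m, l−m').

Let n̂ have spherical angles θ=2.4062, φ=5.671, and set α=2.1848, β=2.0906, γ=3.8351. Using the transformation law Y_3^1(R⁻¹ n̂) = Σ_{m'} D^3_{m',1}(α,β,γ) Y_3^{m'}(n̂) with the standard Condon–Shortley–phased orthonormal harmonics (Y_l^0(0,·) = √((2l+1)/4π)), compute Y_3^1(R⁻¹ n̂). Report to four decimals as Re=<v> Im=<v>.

Need the full column D^3_{m',1} for m'=−3..3 at α=2.1848, β=2.0906, γ=3.8351.
cos(β/2)=0.501642, sin(β/2)=0.865075
d^3_{-3,1}: single k=4 term ⇒ +0.545820;  D = -0.497871+0.223706i
d^3_{-2,1}: k∈[3..4] ⇒ +0.516861 -0.768534 = -0.251673;  D = -0.216570-0.128205i
d^3_{-1,1}: k∈[2..4] ⇒ +0.284339 -1.127441 +0.419105 = -0.423997;  D = +0.033674+0.422658i
d^3_{0,1}: k∈[1..3] ⇒ +0.095195 -0.849290 +0.841887 = +0.087792;  D = -0.067513+0.056120i
d^3_{1,1}: k∈[0..2] ⇒ +0.015935 -0.379118 +0.845580 = +0.482398;  D = +0.465774+0.125546i
d^3_{2,1}: k∈[0..1] ⇒ -0.086901 +0.516861 = +0.429960;  D = -0.147723-0.403787i
d^3_{3,1}: single k=0 term ⇒ +0.183540;  D = -0.104553+0.150850i
Y_3^{m'}(θ=2.4062,φ=5.671) and Σ D·Y over m':
  (-0.4979+0.2237i)·(-0.0331+0.1216i)  (-0.2166-0.1282i)·(-0.1158-0.3208i)  (+0.0337+0.4227i)·(+0.3105+0.2180i)  (-0.0675+0.0561i)·(+0.0693+0.0000i)  (+0.4658+0.1255i)·(-0.3105+0.2180i)  (-0.1477-0.4038i)·(-0.1158+0.3208i)  (-0.1046+0.1508i)·(+0.0331+0.1216i)
Y_3^1(R⁻¹ n̂) = -0.160235+0.213066i

Re=-0.1602 Im=0.2131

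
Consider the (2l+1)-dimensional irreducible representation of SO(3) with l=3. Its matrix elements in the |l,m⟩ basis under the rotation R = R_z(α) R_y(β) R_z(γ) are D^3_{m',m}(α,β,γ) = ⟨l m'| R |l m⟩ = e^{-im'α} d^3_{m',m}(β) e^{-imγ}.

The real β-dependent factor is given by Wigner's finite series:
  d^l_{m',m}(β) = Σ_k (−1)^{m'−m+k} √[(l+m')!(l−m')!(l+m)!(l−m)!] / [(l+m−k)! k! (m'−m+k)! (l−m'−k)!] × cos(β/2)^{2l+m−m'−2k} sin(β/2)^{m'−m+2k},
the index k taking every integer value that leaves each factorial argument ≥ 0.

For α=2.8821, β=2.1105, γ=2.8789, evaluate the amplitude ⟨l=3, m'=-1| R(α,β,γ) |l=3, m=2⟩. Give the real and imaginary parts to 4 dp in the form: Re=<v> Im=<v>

Re=0.2683 Im=0.0731

D^3_{-1,2}(2.8821,2.1105,2.8789) = e^{-i·-1·2.8821}·d^3_{-1,2}(2.1105)·e^{-i·2·2.8789}. Compute d first:
c=cos(2.1105/2)=0.493010, s=sin(2.1105/2)=0.870024; N=√[2·24·120·1]=75.894664
The bounds max(0,m−m')=3 and min(l+m,l−m')=4 give 2 terms
  k=3: (−1)^0·75.8947/(12)·0.4930^3·0.8700^3 = +0.499104
  k=4: (−1)^1·75.8947/(24)·0.4930^1·0.8700^5 = -0.777161
d^3_{-1,2}(2.1105) = +0.499104 -0.777161 = -0.278057
Attach z-rotation phases: D = e^{-i(-1)(2.8821)}·(-0.278057)·e^{-i(2)(2.8789)} = +0.268286+0.073065i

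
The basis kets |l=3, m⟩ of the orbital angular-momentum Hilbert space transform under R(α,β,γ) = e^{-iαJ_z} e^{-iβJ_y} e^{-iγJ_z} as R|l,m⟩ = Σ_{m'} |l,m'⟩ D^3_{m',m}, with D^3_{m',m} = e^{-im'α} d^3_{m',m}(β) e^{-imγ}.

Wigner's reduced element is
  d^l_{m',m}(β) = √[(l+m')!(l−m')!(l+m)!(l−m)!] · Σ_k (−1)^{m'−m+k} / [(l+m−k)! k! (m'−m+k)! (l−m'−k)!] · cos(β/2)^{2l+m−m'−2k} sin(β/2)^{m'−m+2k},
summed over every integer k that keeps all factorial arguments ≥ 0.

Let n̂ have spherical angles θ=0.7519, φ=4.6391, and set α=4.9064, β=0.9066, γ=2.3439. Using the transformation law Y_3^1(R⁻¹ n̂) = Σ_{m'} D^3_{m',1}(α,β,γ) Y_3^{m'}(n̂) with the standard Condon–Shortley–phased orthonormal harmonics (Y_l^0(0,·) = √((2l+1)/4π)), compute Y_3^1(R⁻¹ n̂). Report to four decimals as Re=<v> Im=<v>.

Need the full column D^3_{m',1} for m'=−3..3 at α=4.9064, β=0.9066, γ=2.3439.
cos(β/2)=0.899007, sin(β/2)=0.437935
d^3_{-3,1}: single k=4 term ⇒ +0.115135;  D = +0.113040-0.021865i
d^3_{-2,1}: k∈[3..4] ⇒ +0.385964 -0.045794 = +0.340170;  D = +0.127780+0.315259i
d^3_{-1,1}: k∈[2..4] ⇒ +0.751661 -0.237823 +0.007054 = +0.520892;  D = -0.435966+0.285066i
d^3_{0,1}: k∈[1..3] ⇒ +0.890871 -0.634204 +0.050165 = +0.306832;  D = -0.214279-0.219614i
d^3_{1,1}: k∈[0..2] ⇒ +0.527932 -1.002214 +0.178367 = -0.295915;  D = -0.167984+0.243613i
d^3_{2,1}: k∈[0..1] ⇒ -0.813250 +0.385964 = -0.427286;  D = -0.391929-0.170191i
d^3_{3,1}: single k=0 term ⇒ +0.485195;  D = -0.103828+0.473956i
Y_3^{m'}(θ=0.7519,φ=4.6391) and Σ D·Y over m':
  (+0.1130-0.0219i)·(+0.0290-0.1297i)  (+0.1278+0.3153i)·(-0.3445-0.0509i)  (-0.4360+0.2851i)·(-0.0270+0.3671i)  (-0.2143-0.2196i)·(-0.0907+0.0000i)  (-0.1680+0.2436i)·(+0.0270+0.3671i)  (-0.3919-0.1702i)·(-0.3445+0.0509i)  (-0.1038+0.4740i)·(-0.0290-0.1297i)
Y_3^1(R⁻¹ n̂) = +0.013227-0.294878i

Re=0.0132 Im=-0.2949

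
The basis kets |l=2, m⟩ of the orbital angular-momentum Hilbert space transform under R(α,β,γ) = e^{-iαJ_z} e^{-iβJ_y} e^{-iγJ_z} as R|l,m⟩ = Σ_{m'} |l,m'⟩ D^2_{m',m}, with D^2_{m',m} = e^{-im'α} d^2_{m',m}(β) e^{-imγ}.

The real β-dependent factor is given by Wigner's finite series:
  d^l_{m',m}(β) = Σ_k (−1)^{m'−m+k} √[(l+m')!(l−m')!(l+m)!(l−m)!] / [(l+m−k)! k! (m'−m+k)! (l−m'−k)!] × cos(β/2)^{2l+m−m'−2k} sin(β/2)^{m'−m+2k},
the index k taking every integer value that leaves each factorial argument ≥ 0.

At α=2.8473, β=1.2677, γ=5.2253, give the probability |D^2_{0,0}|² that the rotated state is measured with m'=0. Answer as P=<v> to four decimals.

D^2_{0,0}(2.8473,1.2677,5.2253) = e^{-i·0·2.8473}·d^2_{0,0}(1.2677)·e^{-i·0·5.2253}. Compute d first:
Half-angle: c=0.805753, s=0.592251. N=√(2·2·2·2)=4.000000
The bounds max(0,m−m')=0 and min(l+m,l−m')=2 give 3 terms
  k=0: (−1)^0·4.0000/(4)·0.8058^4·0.5923^0 = +0.421511
  k=1: (−1)^1·4.0000/(1)·0.8058^2·0.5923^2 = -0.910912
  k=2: (−1)^2·4.0000/(4)·0.8058^0·0.5923^4 = +0.123034
d^2_{0,0}(1.2677) = +0.421511 -0.910912 +0.123034 = -0.366367
|D^2_{0,0}|² = |d^2_{0,0}(β)|² = (-0.366367)² = 0.134225 (the z-rotation phases have unit modulus)

P=0.1342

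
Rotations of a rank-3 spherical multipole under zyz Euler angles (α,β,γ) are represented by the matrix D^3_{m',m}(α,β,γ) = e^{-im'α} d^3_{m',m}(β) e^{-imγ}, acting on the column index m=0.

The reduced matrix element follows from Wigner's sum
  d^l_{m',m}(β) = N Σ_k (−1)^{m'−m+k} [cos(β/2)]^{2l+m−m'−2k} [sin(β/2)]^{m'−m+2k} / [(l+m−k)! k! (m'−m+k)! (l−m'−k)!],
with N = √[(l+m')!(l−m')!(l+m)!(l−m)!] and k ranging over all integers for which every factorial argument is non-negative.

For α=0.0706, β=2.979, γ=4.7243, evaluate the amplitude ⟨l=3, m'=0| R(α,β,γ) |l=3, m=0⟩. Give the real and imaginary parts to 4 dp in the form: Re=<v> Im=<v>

Re=-0.9222 Im=0.0000

Split into d^3_{0,0}(β=2.979) × two z-phases.
With c≡cos(β/2)=0.081207 and s≡sin(β/2)=0.996697, N=[6·6·6·6]^{1/2}=36.000000
k∈{0,1,2,3} keeps every argument non-negative
  k=0: (−1)^0·36.0000/(36)·0.0812^6·0.9967^0 = +0.000000
  k=1: (−1)^1·36.0000/(4)·0.0812^4·0.9967^2 = -0.000389
  k=2: (−1)^2·36.0000/(4)·0.0812^2·0.9967^4 = +0.058571
  k=3: (−1)^3·36.0000/(36)·0.0812^0·0.9967^6 = -0.980347
d^3_{0,0}(2.979) = +0.000000 -0.000389 +0.058571 -0.980347 = -0.922164
Attach z-rotation phases: D = e^{-i(0)(0.0706)}·(-0.922164)·e^{-i(0)(4.7243)} = -0.922164+0.000000i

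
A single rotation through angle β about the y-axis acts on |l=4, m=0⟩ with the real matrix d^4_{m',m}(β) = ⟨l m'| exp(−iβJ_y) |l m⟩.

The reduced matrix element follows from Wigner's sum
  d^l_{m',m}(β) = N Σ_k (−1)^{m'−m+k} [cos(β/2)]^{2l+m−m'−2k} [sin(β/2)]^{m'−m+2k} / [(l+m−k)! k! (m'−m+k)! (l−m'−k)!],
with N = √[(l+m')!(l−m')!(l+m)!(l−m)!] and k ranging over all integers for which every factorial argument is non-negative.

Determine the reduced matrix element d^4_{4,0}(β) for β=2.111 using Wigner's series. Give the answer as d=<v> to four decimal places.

d^4_{4,0}(β=2.111) via Wigner's sum:
Half-angle: c=0.492793, s=0.870147. N=√(40320·1·24·24)=4819.161753
k∈{0} keeps every argument non-negative
  k=0: (−1)^4·4819.1618/(576)·0.4928^4·0.8701^4 = +0.282863
d^4_{4,0}(2.111) = +0.282863

d=0.2829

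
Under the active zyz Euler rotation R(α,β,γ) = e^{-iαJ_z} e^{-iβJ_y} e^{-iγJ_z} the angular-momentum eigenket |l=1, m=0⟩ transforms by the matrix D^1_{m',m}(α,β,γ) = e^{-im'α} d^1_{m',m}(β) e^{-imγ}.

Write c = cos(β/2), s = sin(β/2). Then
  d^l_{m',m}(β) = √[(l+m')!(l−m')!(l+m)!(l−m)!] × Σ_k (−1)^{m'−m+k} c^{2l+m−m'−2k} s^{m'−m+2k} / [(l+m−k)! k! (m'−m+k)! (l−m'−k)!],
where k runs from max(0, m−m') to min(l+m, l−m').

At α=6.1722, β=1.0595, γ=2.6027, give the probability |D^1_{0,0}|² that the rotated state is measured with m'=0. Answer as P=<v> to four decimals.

P=0.2394

First d^1_{0,0}(β=1.0595), then the phase factors e^{-i(0)α} and e^{-i(0)γ}:
c=cos(1.0595/2)=0.862933, s=sin(1.0595/2)=0.505318; N=√[1·1·1·1]=1.000000
Admissible k: 0..1 (factorial args all ≥0)
  k=0: (−1)^0·1.0000/(1)·0.8629^2·0.5053^0 = +0.744654
  k=1: (−1)^1·1.0000/(1)·0.8629^0·0.5053^2 = -0.255346
d^1_{0,0}(1.0595) = +0.744654 -0.255346 = +0.489308
|D^1_{0,0}|² = |d^1_{0,0}(β)|² = (+0.489308)² = 0.239423 (the z-rotation phases have unit modulus)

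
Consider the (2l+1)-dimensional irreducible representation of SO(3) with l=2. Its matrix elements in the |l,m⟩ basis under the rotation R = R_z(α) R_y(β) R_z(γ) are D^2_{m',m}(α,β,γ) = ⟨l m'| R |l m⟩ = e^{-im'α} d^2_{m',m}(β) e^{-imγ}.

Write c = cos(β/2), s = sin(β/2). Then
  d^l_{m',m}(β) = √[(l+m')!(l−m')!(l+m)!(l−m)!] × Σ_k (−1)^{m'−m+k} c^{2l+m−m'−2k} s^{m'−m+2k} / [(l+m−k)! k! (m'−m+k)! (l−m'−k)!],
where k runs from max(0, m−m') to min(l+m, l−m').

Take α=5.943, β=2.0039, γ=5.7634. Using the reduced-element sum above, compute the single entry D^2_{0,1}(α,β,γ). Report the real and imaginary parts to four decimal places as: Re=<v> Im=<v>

Re=-0.4049 Im=-0.2317

D^2_{0,1}(5.943,2.0039,5.7634) = e^{-i·0·5.943}·d^2_{0,1}(2.0039)·e^{-i·1·5.7634}. Compute d first:
Half-angle: c=0.538660, s=0.842523. N=√(2·2·6·1)=4.898979
Admissible k: 1..2 (factorial args all ≥0)
  k=1: (−1)^0·4.8990/(2)·0.5387^3·0.8425^1 = +0.322554
  k=2: (−1)^1·4.8990/(2)·0.5387^1·0.8425^3 = -0.789107
d^2_{0,1}(2.0039) = +0.322554 -0.789107 = -0.466553
D = (+1.000000+0.000000i)·(-0.466553)·(+0.867926+0.496694i) = -0.404933-0.231734i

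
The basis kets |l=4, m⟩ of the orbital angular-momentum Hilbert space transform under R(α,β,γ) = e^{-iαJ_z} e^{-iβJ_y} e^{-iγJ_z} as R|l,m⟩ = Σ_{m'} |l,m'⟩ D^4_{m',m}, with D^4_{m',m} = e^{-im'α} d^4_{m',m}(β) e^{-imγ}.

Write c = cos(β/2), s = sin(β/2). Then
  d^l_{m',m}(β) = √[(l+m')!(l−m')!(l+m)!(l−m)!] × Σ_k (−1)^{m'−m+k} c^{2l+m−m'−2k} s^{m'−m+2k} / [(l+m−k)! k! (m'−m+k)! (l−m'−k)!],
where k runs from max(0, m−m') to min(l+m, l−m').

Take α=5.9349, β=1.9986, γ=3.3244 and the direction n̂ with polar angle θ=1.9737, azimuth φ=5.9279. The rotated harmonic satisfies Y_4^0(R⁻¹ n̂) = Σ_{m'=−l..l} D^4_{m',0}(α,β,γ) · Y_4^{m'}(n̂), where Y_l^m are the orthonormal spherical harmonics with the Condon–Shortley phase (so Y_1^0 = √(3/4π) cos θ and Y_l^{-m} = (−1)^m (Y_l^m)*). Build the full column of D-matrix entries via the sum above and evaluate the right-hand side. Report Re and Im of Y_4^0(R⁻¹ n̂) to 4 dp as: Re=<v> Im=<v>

Need the full column D^4_{m',0} for m'=−4..4 at α=5.9349, β=1.9986, γ=3.3244.
cos(β/2)=0.540891, sin(β/2)=0.841093
d^4_{-4,0}: single k=4 term ⇒ +0.358397;  D = +0.063337-0.352756i
d^4_{-3,0}: k∈[3..4] ⇒ +0.325946 -0.788157 = -0.462212;  D = -0.232042+0.399745i
d^4_{-2,0}: k∈[2..4] ⇒ +0.168062 -1.083689 +0.982661 = +0.067033;  D = +0.051418-0.043008i
d^4_{-1,0}: k∈[1..4] ⇒ +0.050948 -0.739175 +1.787372 -0.720330 = +0.378815;  D = +0.356071-0.129285i
d^4_{0,0}: k∈[0..4] ⇒ +0.007326 -0.283444 +1.542117 -1.657306 +0.250467 = -0.140839;  D = -0.140839+0.000000i
d^4_{1,0}: k∈[0..3] ⇒ -0.050948 +0.739175 -1.787372 +0.720330 = -0.378815;  D = -0.356071-0.129285i
d^4_{2,0}: k∈[0..2] ⇒ +0.168062 -1.083689 +0.982661 = +0.067033;  D = +0.051418+0.043008i
d^4_{3,0}: k∈[0..1] ⇒ -0.325946 +0.788157 = +0.462212;  D = +0.232042+0.399745i
d^4_{4,0}: single k=0 term ⇒ +0.358397;  D = +0.063337+0.352756i
Y_4^{m'}(θ=1.9737,φ=5.9279) and Σ D·Y over m':
  (+0.0633-0.3528i)·(+0.0473+0.3134i)  (-0.2320+0.3997i)·(-0.1848-0.3344i)  (+0.0514-0.0430i)·(+0.0163+0.0141i)  (+0.3561-0.1293i)·(+0.3078+0.1142i)  (-0.1408+0.0000i)·(-0.0830+0.0000i)  (-0.3561-0.1293i)·(-0.3078+0.1142i)  (+0.0514+0.0430i)·(+0.0163-0.0141i)  (+0.2320+0.3997i)·(+0.1848-0.3344i)  (+0.0633+0.3528i)·(+0.0473-0.3134i)
Y_4^0(R⁻¹ n̂) = +0.843490+0.000000i

Re=0.8435 Im=0.0000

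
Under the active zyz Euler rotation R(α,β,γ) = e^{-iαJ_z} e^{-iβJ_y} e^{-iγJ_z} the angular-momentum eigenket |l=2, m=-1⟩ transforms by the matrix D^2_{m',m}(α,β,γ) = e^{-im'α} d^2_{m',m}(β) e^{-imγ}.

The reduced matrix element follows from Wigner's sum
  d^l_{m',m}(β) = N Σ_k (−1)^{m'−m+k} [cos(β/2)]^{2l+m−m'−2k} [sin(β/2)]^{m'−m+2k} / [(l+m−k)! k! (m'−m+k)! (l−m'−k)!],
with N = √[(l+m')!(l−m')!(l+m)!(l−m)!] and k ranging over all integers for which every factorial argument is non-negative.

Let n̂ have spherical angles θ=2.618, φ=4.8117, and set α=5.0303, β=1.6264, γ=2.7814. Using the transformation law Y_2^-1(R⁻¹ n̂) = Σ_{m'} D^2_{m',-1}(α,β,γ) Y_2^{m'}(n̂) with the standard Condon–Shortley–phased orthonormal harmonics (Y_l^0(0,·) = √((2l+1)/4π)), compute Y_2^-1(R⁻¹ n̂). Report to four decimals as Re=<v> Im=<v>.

Need the full column D^2_{m',-1} for m'=−2..2 at α=5.0303, β=1.6264, γ=2.7814.
cos(β/2)=0.687177, sin(β/2)=0.726490
d^2_{-2,-1}: single k=1 term ⇒ +0.471483;  D = +0.453686+0.128315i
d^2_{-1,-1}: k∈[0..1] ⇒ +0.222985 -0.747684 = -0.524699;  D = -0.022179-0.524230i
d^2_{0,-1}: k∈[0..1] ⇒ -0.577446 +0.645406 = +0.067960;  D = -0.063599+0.023953i
d^2_{1,-1}: k∈[0..1] ⇒ +0.747684 -0.278560 = +0.469124;  D = -0.294290-0.365337i
d^2_{2,-1}: single k=0 term ⇒ -0.526972;  D = -0.286489+0.442293i
Y_2^{m'}(θ=2.618,φ=4.8117) and Σ D·Y over m':
  (+0.4537+0.1283i)·(-0.0947+0.0191i)  (-0.0222-0.5242i)·(-0.0332-0.3329i)  (-0.0636+0.0240i)·(+0.3942+0.0000i)  (-0.2943-0.3653i)·(+0.0332-0.3329i)  (-0.2865+0.4423i)·(-0.0947-0.0191i)
Y_2^-1(R⁻¹ n̂) = -0.340057+0.080142i

Re=-0.3401 Im=0.0801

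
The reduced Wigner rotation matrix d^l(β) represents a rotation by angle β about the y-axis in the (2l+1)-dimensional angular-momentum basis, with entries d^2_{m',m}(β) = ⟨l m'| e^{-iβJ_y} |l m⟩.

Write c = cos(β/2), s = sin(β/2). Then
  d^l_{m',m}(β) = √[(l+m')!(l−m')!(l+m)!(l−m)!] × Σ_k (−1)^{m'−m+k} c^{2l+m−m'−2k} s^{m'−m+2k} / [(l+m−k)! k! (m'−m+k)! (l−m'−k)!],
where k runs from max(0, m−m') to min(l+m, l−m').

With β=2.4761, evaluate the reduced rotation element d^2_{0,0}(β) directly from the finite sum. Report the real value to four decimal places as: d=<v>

d^2_{0,0}(β=2.4761) via Wigner's sum:
c=cos(2.4761/2)=0.326640, s=sin(2.4761/2)=0.945149; N=√[2·2·2·2]=4.000000
k: max(0,(0)−(0))=0 … min(2+(0),2−(0))=2
  k=0: (−1)^0·4.0000/(4)·0.3266^4·0.9451^0 = +0.011384
  k=1: (−1)^1·4.0000/(1)·0.3266^2·0.9451^2 = -0.381240
  k=2: (−1)^2·4.0000/(4)·0.3266^0·0.9451^4 = +0.797996
d^2_{0,0}(2.4761) = +0.011384 -0.381240 +0.797996 = +0.428139

d=0.4281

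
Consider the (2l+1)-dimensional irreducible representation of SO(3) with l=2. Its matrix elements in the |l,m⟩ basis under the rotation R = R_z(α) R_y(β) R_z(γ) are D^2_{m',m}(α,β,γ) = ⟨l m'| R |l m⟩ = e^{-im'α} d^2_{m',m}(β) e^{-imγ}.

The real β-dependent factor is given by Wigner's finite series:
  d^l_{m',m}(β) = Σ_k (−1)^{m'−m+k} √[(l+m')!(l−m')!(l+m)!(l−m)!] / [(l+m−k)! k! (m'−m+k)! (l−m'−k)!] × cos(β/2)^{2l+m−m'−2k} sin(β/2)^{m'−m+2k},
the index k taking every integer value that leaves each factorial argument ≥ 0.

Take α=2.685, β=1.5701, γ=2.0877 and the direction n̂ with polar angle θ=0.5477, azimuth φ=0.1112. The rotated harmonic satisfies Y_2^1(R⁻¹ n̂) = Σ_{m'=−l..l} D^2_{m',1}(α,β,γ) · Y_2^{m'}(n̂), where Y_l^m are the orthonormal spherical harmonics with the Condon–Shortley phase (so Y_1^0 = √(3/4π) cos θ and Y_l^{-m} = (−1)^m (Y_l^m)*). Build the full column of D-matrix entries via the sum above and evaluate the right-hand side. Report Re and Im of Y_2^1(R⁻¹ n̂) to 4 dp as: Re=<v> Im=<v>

Re=0.0605 Im=0.2983

Need the full column D^2_{m',1} for m'=−2..2 at α=2.685, β=1.5701, γ=2.0877.
cos(β/2)=0.707353, sin(β/2)=0.706861
d^2_{-2,1}: single k=3 term ⇒ +0.499652;  D = -0.494714-0.070073i
d^2_{-1,1}: k∈[2..3] ⇒ +0.750000 -0.249652 = +0.500348;  D = +0.413716+0.281402i
d^2_{0,1}: k∈[1..2] ⇒ +0.612799 -0.611946 = +0.000853;  D = -0.000421-0.000741i
d^2_{1,1}: k∈[0..1] ⇒ +0.250348 -0.750000 = -0.499651;  D = -0.030116-0.498743i
d^2_{2,1}: single k=0 term ⇒ -0.500348;  D = -0.193130+0.461572i
Y_2^{m'}(θ=0.5477,φ=0.1112) and Σ D·Y over m':
  (-0.4947-0.0701i)·(+0.1022-0.0231i)  (+0.4137+0.2814i)·(+0.3413-0.0381i)  (-0.0004-0.0007i)·(+0.3742+0.0000i)  (-0.0301-0.4987i)·(-0.3413-0.0381i)  (-0.1931+0.4616i)·(+0.1022+0.0231i)
Y_2^1(R⁻¹ n̂) = +0.060495+0.298344i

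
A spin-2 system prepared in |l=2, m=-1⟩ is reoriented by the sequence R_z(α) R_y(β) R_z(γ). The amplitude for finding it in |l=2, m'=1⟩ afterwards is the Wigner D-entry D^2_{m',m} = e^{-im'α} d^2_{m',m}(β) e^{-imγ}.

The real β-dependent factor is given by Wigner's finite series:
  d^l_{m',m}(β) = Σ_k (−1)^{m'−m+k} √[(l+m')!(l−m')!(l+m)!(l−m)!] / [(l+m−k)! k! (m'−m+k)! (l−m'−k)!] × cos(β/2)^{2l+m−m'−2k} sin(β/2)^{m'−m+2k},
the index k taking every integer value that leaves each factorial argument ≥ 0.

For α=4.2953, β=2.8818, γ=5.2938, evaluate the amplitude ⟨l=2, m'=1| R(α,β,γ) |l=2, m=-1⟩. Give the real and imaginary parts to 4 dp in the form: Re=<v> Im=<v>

Re=-0.4967 Im=-0.7711

D^2_{1,-1}(4.2953,2.8818,5.2938) = e^{-i·1·4.2953}·d^2_{1,-1}(2.8818)·e^{-i·-1·5.2938}. Compute d first:
Half-angle: c=0.129531, s=0.991575. N=√(6·1·1·6)=6.000000
Admissible k: 0..1 (factorial args all ≥0)
  k=0: (−1)^2·6.0000/(2)·0.1295^2·0.9916^2 = +0.049491
  k=1: (−1)^3·6.0000/(6)·0.1295^0·0.9916^4 = -0.966725
d^2_{1,-1}(2.8818) = +0.049491 -0.966725 = -0.917234
D = (-0.405101+0.914272i)·(-0.917234)·(+0.549204-0.835689i) = -0.496741-0.771082i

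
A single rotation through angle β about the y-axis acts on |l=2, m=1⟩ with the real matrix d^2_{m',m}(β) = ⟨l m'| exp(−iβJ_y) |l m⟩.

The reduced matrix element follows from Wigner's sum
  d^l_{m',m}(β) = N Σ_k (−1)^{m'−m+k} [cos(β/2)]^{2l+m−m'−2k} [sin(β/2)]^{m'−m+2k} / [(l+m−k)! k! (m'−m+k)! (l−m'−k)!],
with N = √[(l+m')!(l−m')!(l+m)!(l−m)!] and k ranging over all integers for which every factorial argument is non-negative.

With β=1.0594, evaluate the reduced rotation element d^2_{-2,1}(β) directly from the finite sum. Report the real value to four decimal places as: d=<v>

d^2_{-2,1}(β=1.0594) via Wigner's sum:
With c≡cos(β/2)=0.862959 and s≡sin(β/2)=0.505274, N=[1·24·6·1]^{1/2}=12.000000
k: max(0,(1)−(-2))=3 … min(2+(1),2−(-2))=3
  k=3: (−1)^0·12.0000/(6)·0.8630^1·0.5053^3 = +0.222639
d^2_{-2,1}(1.0594) = +0.222639

d=0.2226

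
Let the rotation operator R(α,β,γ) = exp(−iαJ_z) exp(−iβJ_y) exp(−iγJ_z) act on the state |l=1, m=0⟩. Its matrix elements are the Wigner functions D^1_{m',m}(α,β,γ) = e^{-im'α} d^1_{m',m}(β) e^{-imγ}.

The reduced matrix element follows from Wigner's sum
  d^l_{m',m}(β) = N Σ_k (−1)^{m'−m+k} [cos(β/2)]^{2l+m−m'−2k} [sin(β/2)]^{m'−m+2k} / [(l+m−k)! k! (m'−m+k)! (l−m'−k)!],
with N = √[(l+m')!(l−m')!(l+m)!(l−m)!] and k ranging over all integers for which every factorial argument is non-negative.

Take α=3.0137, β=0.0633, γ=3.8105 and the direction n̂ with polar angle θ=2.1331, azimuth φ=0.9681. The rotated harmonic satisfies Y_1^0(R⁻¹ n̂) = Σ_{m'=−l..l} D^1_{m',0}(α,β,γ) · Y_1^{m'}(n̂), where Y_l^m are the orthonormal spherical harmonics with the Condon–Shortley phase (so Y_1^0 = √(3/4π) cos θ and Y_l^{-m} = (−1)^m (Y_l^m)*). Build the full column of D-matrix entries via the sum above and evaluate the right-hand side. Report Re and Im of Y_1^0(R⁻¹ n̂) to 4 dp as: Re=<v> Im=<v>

Need the full column D^1_{m',0} for m'=−1..1 at α=3.0137, β=0.0633, γ=3.8105.
cos(β/2)=0.999499, sin(β/2)=0.031645
d^1_{-1,0}: single k=1 term ⇒ +0.044730;  D = -0.044365+0.005705i
d^1_{0,0}: k∈[0..1] ⇒ +0.998999 -0.001001 = +0.997997;  D = +0.997997+0.000000i
d^1_{1,0}: single k=0 term ⇒ -0.044730;  D = +0.044365+0.005705i
Y_1^{m'}(θ=2.1331,φ=0.9681) and Σ D·Y over m':
  (-0.0444+0.0057i)·(+0.1657-0.2408i)  (+0.9980+0.0000i)·(-0.2605+0.0000i)  (+0.0444+0.0057i)·(-0.1657-0.2408i)
Y_1^0(R⁻¹ n̂) = -0.271925+0.000000i

Re=-0.2719 Im=0.0000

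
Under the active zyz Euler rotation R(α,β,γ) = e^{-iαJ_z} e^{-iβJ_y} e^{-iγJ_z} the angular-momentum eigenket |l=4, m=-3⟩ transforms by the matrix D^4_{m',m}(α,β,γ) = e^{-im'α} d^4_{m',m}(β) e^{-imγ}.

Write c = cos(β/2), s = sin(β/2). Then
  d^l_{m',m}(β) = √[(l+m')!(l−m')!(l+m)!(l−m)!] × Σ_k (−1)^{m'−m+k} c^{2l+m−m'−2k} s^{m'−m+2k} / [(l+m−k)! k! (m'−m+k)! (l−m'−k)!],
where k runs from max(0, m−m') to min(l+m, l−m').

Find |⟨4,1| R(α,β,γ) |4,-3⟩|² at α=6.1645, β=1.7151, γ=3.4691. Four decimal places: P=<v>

D^4_{1,-3}(6.1645,1.7151,3.4691) = e^{-i·1·6.1645}·d^4_{1,-3}(1.7151)·e^{-i·-3·3.4691}. Compute d first:
Half-angle: c=0.654292, s=0.756242. N=√(120·6·1·5040)=1904.940944
Admissible k: 0..1 (factorial args all ≥0)
  k=0: (−1)^4·1904.9409/(144)·0.6543^4·0.7562^4 = +0.792955
  k=1: (−1)^5·1904.9409/(240)·0.6543^2·0.7562^6 = -0.635591
d^4_{1,-3}(1.7151) = +0.792955 -0.635591 = +0.157364
|D^4_{1,-3}|² = |d^4_{1,-3}(β)|² = (+0.157364)² = 0.024763 (the z-rotation phases have unit modulus)

P=0.0248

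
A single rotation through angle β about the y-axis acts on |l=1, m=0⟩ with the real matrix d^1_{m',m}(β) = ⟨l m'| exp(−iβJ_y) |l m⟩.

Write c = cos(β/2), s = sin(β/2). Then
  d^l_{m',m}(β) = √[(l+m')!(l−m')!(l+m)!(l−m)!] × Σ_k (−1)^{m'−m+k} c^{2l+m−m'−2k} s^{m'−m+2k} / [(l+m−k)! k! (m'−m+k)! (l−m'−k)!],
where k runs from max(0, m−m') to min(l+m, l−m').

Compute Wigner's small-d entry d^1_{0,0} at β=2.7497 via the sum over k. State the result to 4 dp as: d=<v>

d^1_{0,0}(β=2.7497) via Wigner's sum:
Half-angle: c=0.194695, s=0.980864. N=√(1·1·1·1)=1.000000
k∈{0,1} keeps every argument non-negative
  k=0: (−1)^0·1.0000/(1)·0.1947^2·0.9809^0 = +0.037906
  k=1: (−1)^1·1.0000/(1)·0.1947^0·0.9809^2 = -0.962094
d^1_{0,0}(2.7497) = +0.037906 -0.962094 = -0.924188

d=-0.9242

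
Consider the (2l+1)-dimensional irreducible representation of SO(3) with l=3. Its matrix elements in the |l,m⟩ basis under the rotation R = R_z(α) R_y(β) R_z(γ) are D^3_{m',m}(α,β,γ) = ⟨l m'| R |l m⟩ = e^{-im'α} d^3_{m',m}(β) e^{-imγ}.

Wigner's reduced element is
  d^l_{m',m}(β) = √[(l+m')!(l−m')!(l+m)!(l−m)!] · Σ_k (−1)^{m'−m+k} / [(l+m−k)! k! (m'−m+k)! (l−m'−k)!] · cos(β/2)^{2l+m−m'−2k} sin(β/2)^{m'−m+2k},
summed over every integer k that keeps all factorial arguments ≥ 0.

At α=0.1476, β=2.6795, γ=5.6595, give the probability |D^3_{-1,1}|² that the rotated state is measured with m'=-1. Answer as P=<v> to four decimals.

P=0.2399

First d^3_{-1,1}(β=2.6795), then the phase factors e^{-i(-1)α} and e^{-i(1)γ}:
With c≡cos(β/2)=0.228996 and s≡sin(β/2)=0.973427, N=[2·24·24·2]^{1/2}=48.000000
k: max(0,(1)−(-1))=2 … min(3+(1),3−(-1))=4
  k=2: (−1)^0·48.0000/(8)·0.2290^4·0.9734^2 = +0.015634
  k=3: (−1)^1·48.0000/(6)·0.2290^2·0.9734^4 = -0.376670
  k=4: (−1)^2·48.0000/(48)·0.2290^0·0.9734^6 = +0.850788
d^3_{-1,1}(2.6795) = +0.015634 -0.376670 +0.850788 = +0.489752
|D^3_{-1,1}|² = |d^3_{-1,1}(β)|² = (+0.489752)² = 0.239857 (the z-rotation phases have unit modulus)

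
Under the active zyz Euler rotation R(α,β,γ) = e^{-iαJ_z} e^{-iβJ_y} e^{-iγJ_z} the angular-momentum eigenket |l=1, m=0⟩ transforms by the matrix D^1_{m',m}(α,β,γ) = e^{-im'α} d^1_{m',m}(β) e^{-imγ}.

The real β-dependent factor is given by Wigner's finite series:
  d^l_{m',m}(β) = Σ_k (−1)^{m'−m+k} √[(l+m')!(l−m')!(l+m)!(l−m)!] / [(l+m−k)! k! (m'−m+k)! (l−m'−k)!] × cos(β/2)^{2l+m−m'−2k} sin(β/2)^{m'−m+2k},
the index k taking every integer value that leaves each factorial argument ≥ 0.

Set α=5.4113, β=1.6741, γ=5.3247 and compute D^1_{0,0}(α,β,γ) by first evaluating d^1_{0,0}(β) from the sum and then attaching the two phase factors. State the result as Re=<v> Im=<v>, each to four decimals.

Re=-0.1031 Im=0.0000

D^1_{0,0}(5.4113,1.6741,5.3247) = e^{-i·0·5.4113}·d^1_{0,0}(1.6741)·e^{-i·0·5.3247}. Compute d first:
With c≡cos(β/2)=0.669657 and s≡sin(β/2)=0.742671, N=[1·1·1·1]^{1/2}=1.000000
k: max(0,(0)−(0))=0 … min(1+(0),1−(0))=1
  k=0: (−1)^0·1.0000/(1)·0.6697^2·0.7427^0 = +0.448440
  k=1: (−1)^1·1.0000/(1)·0.6697^0·0.7427^2 = -0.551560
d^1_{0,0}(1.6741) = +0.448440 -0.551560 = -0.103120
Phases: e^{-i·(0)·5.4113}=+1.000000+0.000000i, e^{-i·(0)·5.3247}=+1.000000+0.000000i ⇒ D=-0.103120+0.000000i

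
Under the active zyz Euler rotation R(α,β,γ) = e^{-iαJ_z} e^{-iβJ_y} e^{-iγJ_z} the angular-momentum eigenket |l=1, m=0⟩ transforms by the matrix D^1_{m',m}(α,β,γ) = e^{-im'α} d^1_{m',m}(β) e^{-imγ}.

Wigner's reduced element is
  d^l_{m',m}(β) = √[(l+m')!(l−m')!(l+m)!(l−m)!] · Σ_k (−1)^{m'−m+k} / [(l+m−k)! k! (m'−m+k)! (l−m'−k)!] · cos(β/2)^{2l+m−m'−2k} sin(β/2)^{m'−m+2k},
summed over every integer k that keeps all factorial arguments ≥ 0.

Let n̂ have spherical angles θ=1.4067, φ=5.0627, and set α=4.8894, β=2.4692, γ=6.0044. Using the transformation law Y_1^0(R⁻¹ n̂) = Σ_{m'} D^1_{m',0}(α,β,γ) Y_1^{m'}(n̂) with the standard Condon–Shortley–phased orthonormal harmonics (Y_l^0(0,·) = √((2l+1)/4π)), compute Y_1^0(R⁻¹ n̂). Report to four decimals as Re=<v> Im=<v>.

Re=0.2333 Im=0.0000

Need the full column D^1_{m',0} for m'=−1..1 at α=4.8894, β=2.4692, γ=6.0044.
cos(β/2)=0.329899, sin(β/2)=0.944016
d^1_{-1,0}: single k=1 term ⇒ +0.440428;  D = +0.077554-0.433546i
d^1_{0,0}: k∈[0..1] ⇒ +0.108833 -0.891167 = -0.782334;  D = -0.782334+0.000000i
d^1_{1,0}: single k=0 term ⇒ -0.440428;  D = -0.077554-0.433546i
Y_1^{m'}(θ=1.4067,φ=5.0627) and Σ D·Y over m':
  (+0.0776-0.4335i)·(+0.1170+0.3202i)  (-0.7823+0.0000i)·(+0.0798+0.0000i)  (-0.0776-0.4335i)·(-0.1170+0.3202i)
Y_1^0(R⁻¹ n̂) = +0.233300+0.000000i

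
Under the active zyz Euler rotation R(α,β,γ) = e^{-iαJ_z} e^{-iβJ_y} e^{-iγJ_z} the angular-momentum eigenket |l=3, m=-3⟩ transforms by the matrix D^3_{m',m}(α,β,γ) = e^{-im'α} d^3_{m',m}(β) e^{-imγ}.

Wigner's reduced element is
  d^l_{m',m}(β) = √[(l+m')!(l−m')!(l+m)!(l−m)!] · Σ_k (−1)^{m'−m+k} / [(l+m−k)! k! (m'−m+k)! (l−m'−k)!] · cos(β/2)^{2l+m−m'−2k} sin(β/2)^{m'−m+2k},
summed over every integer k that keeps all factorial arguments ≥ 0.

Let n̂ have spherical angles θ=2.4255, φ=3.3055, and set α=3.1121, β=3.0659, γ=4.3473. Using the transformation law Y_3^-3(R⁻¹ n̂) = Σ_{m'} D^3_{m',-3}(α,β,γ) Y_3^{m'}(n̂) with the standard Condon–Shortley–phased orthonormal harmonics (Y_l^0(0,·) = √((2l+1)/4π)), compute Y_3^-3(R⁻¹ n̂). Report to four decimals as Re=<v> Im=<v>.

Need the full column D^3_{m',-3} for m'=−3..3 at α=3.1121, β=3.0659, γ=4.3473.
cos(β/2)=0.037837, sin(β/2)=0.999284
d^3_{-3,-3}: single k=0 term ⇒ +0.000000;  D = -0.000000-0.000000i
d^3_{-2,-3}: single k=0 term ⇒ -0.000000;  D = -0.000000-0.000000i
d^3_{-1,-3}: single k=0 term ⇒ +0.000008;  D = -0.000007-0.000003i
d^3_{0,-3}: single k=0 term ⇒ -0.000242;  D = -0.000215-0.000111i
d^3_{1,-3}: single k=0 term ⇒ +0.005529;  D = -0.004839-0.002675i
d^3_{2,-3}: single k=0 term ⇒ -0.092351;  D = -0.079469-0.047046i
d^3_{3,-3}: single k=0 term ⇒ +0.995711;  D = -0.841495-0.532284i
Y_3^{m'}(θ=2.4255,φ=3.3055) and Σ D·Y over m':
  (-0.0000-0.0000i)·(-0.1040+0.0557i)  (-0.0000-0.0000i)·(-0.3145+0.1070i)  (-0.0000-0.0000i)·(-0.3863+0.0639i)  (-0.0002-0.0001i)·(+0.0435+0.0000i)  (-0.0048-0.0027i)·(+0.3863+0.0639i)  (-0.0795-0.0470i)·(-0.3145-0.1070i)  (-0.8415-0.5323i)·(+0.1040+0.0557i)
Y_3^-3(R⁻¹ n̂) = -0.039628-0.080317i

Re=-0.0396 Im=-0.0803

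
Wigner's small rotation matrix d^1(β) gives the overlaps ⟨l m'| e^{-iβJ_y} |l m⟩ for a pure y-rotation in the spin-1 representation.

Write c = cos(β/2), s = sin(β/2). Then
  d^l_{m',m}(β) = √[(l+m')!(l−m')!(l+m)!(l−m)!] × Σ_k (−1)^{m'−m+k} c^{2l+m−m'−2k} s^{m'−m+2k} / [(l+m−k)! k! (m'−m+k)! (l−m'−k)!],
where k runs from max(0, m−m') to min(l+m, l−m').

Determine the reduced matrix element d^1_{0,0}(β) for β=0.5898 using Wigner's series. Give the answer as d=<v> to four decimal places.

d=0.8311

d^1_{0,0}(β=0.5898) via Wigner's sum:
Half-angle: c=0.956831, s=0.290644. N=√(1·1·1·1)=1.000000
k∈{0,1} keeps every argument non-negative
  k=0: (−1)^0·1.0000/(1)·0.9568^2·0.2906^0 = +0.915526
  k=1: (−1)^1·1.0000/(1)·0.9568^0·0.2906^2 = -0.084474
d^1_{0,0}(0.5898) = +0.915526 -0.084474 = +0.831052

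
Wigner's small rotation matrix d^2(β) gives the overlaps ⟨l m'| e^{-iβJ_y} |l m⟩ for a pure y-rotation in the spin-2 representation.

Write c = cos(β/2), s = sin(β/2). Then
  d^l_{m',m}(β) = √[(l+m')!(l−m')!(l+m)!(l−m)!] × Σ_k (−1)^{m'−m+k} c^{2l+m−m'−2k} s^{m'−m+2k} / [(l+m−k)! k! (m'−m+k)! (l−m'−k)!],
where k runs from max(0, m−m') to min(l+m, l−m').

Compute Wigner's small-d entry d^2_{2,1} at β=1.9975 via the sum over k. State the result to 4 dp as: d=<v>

d=-0.2668

d^2_{2,1}(β=1.9975) via Wigner's sum:
Half-angle: c=0.541354, s=0.840795. N=√(24·1·6·1)=12.000000
Admissible k: 0..0 (factorial args all ≥0)
  k=0: (−1)^1·12.0000/(6)·0.5414^3·0.8408^1 = -0.266786
d^2_{2,1}(1.9975) = -0.266786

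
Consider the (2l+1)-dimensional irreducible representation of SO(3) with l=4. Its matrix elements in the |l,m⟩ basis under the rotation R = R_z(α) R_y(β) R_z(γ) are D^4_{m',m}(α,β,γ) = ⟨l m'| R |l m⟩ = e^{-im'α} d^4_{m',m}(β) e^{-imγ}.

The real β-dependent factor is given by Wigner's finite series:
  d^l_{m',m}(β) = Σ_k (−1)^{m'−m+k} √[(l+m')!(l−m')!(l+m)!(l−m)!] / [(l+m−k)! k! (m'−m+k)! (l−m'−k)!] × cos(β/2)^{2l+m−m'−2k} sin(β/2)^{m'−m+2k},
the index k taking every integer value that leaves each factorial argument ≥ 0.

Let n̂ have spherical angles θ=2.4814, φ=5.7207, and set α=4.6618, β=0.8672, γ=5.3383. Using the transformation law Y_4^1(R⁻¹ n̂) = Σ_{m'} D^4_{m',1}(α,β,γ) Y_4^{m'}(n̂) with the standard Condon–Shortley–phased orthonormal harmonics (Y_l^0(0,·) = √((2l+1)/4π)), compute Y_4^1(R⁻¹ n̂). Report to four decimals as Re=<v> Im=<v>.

Re=-0.0109 Im=-0.3125

Need the full column D^4_{m',1} for m'=−4..4 at α=4.6618, β=0.8672, γ=5.3383.
cos(β/2)=0.907459, sin(β/2)=0.420140
d^4_{-4,1}: single k=5 term ⇒ +0.073206;  D = +0.053935+0.049499i
d^4_{-3,1}: k∈[4..5] ⇒ +0.279515 -0.035949 = +0.243566;  D = -0.173551+0.170892i
d^4_{-2,1}: k∈[3..5] ⇒ +0.645407 -0.207520 +0.008897 = +0.446784;  D = -0.296976-0.333798i
d^4_{-1,1}: k∈[2..5] ⇒ +0.985715 -0.633880 +0.067938 -0.000971 = +0.418802;  D = +0.326568-0.262198i
d^4_{0,1}: k∈[1..4] ⇒ +0.952136 -1.224574 +0.262494 -0.009378 = -0.019321;  D = -0.011319-0.015659i
d^4_{1,1}: k∈[0..3] ⇒ +0.459850 -1.478572 +0.633880 -0.045292 = -0.430133;  D = +0.360889-0.234038i
d^4_{2,1}: k∈[0..2] ⇒ -0.903275 +0.968110 -0.138347 = -0.073512;  D = +0.036828+0.063621i
d^4_{3,1}: k∈[0..1] ⇒ +0.782387 -0.279515 = +0.502872;  D = +0.447397-0.229600i
d^4_{4,1}: single k=0 term ⇒ -0.341517;  D = -0.140365-0.311339i
Y_4^{m'}(θ=2.4814,φ=5.7207) and Σ D·Y over m':
  (+0.0539+0.0495i)·(-0.0393+0.0487i)  (-0.1736+0.1709i)·(+0.0265-0.2265i)  (-0.2970-0.3338i)·(+0.1827+0.3822i)  (+0.3266-0.2622i)·(-0.2651-0.1671i)  (-0.0113-0.0157i)·(-0.2214+0.0000i)  (+0.3609-0.2340i)·(+0.2651-0.1671i)  (+0.0368+0.0636i)·(+0.1827-0.3822i)  (+0.4474-0.2296i)·(-0.0265-0.2265i)  (-0.1404-0.3113i)·(-0.0393-0.0487i)
Y_4^1(R⁻¹ n̂) = -0.010886-0.312527i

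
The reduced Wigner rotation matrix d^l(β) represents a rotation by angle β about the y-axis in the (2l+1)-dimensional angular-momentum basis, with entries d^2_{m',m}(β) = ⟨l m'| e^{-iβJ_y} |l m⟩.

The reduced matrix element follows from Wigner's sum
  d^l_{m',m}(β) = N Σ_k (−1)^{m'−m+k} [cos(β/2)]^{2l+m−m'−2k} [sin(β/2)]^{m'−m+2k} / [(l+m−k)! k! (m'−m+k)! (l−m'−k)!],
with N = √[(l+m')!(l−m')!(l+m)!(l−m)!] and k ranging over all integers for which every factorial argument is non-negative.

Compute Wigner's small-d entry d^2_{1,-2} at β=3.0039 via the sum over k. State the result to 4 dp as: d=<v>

d=-0.1366

d^2_{1,-2}(β=3.0039) via Wigner's sum:
With c≡cos(β/2)=0.068792 and s≡sin(β/2)=0.997631, N=[6·1·1·24]^{1/2}=12.000000
k: max(0,(-2)−(1))=0 … min(2+(-2),2−(1))=0
  k=0: (−1)^3·12.0000/(6)·0.0688^1·0.9976^3 = -0.136608
d^2_{1,-2}(3.0039) = -0.136608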